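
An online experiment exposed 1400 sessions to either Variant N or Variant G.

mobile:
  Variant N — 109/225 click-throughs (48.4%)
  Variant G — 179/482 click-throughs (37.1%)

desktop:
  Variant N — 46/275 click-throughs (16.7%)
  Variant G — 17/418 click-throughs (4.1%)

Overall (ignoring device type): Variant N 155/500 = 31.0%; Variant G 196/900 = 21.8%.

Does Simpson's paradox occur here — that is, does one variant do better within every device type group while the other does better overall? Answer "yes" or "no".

Within each device type level (mobile 48.4% vs 37.1%; desktop 16.7% vs 4.1%), Variant N has the higher rate every time. Pooled: 31.0% vs 21.8% — Variant N has the higher rate overall. They agree.

no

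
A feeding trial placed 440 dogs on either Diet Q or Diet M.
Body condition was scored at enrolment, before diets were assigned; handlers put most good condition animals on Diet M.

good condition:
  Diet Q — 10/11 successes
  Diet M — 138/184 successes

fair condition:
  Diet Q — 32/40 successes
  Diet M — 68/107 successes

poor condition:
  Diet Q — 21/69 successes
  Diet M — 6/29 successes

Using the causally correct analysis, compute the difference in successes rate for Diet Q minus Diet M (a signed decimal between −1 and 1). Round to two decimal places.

+0.15

Here starting body condition is a common cause — it drives both which diet a case falls under and the outcome. The crude comparison mixes populations; the stratum-specific rates are the causally relevant ones.
Adjusting over the population distribution of starting body condition: 0.443·(0.909−0.750) + 0.334·(0.800−0.636) + 0.223·(0.304−0.207) = +0.147.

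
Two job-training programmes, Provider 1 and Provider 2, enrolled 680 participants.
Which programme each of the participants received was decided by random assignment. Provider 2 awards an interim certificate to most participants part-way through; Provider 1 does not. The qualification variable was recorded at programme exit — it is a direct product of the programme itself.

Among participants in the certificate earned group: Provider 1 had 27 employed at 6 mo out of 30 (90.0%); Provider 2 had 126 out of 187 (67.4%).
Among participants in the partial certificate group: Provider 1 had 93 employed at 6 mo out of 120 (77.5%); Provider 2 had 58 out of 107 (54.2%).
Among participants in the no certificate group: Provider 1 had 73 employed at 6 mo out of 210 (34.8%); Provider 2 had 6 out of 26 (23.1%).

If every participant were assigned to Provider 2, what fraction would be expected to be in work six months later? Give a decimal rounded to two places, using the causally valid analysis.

The qualification attained during the programme-specific comparison favours Provider 1 throughout, but the pooled figures favour Provider 2. The question is whether to condition on qualification attained during the programme.
The distribution of qualification attained during the programme is itself part of what the programme does — it is an intermediate outcome. Holding it fixed would remove that part of the effect; the total effect is the pooled difference.
So P(outcome | do(Provider 2)) is just the pooled rate for Provider 2: 190/320 = 0.594.

0.59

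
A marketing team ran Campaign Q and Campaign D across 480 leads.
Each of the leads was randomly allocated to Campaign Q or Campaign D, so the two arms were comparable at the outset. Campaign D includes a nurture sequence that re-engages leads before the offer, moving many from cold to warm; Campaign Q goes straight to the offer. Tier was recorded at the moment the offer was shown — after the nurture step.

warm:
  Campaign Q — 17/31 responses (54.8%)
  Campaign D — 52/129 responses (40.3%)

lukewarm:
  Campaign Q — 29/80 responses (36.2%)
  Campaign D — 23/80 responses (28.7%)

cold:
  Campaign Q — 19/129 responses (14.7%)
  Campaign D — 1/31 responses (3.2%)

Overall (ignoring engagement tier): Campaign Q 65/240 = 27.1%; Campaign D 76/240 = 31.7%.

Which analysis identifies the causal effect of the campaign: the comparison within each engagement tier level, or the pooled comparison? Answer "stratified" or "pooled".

pooled

Stratifying would compare campaigns among leads the campaigns themselves sorted into engagement tier groups — a form of selection on an intermediate. The unconditioned pooled rates give the total causal effect.
Pooled: Campaign Q 27.1% vs Campaign D 31.7%; Campaign D is higher overall.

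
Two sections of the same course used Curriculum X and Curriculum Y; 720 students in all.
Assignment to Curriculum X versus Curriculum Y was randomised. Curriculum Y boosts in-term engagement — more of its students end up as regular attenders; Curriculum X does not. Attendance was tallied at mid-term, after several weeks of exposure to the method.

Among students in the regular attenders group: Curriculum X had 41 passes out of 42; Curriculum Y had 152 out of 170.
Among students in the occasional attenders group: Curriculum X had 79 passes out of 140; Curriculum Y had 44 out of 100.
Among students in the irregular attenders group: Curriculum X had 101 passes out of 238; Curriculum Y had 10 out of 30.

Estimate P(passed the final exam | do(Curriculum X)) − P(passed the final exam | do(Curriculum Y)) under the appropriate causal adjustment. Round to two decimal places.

Mid-term attendance is recorded after the teaching method and is itself shifted by it — it sits on the causal path from teaching method to outcome. Conditioning on a mediator would strip out part of the effect we want; the pooled comparison gives the total causal effect.
The causal difference is the pooled difference: 0.526 − 0.687 = -0.160.

-0.16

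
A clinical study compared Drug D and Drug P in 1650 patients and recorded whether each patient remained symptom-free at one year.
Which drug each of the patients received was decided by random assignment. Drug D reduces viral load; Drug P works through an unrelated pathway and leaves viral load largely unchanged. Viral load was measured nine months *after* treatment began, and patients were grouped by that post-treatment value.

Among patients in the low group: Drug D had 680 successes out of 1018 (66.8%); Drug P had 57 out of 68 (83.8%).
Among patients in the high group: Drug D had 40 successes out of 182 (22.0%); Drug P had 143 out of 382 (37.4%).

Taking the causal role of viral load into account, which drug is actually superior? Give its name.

Drug D

Drug P is higher inside every viral load stratum but Drug D is higher in aggregate. Whether to stratify depends on how viral load relates to the drug.
Viral load here is a post-treatment variable shaped by the drug; conditioning on it would introduce bias rather than remove it. The overall comparison is the causal one.
Pooled: Drug D 60.0% vs Drug P 44.4%; Drug D is higher overall.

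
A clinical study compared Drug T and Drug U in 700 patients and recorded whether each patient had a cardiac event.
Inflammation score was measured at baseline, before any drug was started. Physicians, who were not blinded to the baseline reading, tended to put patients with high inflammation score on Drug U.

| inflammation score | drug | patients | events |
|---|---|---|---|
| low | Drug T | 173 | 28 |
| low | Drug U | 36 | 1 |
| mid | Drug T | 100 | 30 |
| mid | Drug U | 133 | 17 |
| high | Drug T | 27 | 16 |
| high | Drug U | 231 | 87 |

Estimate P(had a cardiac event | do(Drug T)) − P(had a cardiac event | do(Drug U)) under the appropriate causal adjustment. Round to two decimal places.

Since inflammation score is a pre-existing factor (not a product of the drug) and it affects the outcome on its own, it is a confounder. The stratified rates, not the pooled rate, identify the causal effect.
Adjusting over the population distribution of inflammation score: 0.299·(0.162−0.028) + 0.333·(0.300−0.128) + 0.369·(0.593−0.377) = +0.177.

+0.18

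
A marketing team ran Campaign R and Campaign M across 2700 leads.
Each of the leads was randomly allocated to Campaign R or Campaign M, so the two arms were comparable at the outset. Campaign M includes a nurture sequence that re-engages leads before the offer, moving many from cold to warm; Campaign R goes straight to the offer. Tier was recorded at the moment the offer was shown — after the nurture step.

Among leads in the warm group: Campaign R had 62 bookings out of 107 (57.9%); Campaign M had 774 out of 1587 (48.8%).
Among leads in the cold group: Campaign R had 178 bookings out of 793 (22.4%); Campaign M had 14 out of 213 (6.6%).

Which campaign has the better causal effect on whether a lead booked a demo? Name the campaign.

Campaign M

Within every engagement tier level Campaign R has the higher rate, yet pooled Campaign M does — Simpson's reversal.
The distribution of engagement tier is itself part of what the campaign does — it is an intermediate outcome. Holding it fixed would remove that part of the effect; the total effect is the pooled difference.
Pooled: Campaign R 26.7% vs Campaign M 43.8%; Campaign M is higher overall.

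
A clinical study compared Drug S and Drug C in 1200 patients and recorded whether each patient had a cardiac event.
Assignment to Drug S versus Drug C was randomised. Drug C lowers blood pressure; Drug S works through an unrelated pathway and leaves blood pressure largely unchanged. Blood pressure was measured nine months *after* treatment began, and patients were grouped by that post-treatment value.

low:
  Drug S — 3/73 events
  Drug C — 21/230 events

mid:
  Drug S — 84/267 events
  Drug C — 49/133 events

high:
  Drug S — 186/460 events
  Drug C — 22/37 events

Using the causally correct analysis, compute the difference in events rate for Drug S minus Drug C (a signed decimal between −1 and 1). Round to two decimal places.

The distribution of blood pressure is itself part of what the drug does — it is an intermediate outcome. Holding it fixed would remove that part of the effect; the total effect is the pooled difference.
The causal difference is the pooled difference: 0.341 − 0.230 = +0.111.

+0.11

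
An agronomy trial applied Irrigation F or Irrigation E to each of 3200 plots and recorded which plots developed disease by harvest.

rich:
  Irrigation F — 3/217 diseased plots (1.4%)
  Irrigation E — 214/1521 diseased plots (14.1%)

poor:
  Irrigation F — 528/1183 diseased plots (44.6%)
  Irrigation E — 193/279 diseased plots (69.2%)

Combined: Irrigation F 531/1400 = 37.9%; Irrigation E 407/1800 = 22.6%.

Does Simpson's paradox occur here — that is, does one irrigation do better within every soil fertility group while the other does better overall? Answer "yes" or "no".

Within each soil fertility level (rich 1.4% vs 14.1%; poor 44.6% vs 69.2%), Irrigation F has the lower rate every time. Pooled: 37.9% vs 22.6% — Irrigation E has the lower rate overall. The two comparisons disagree.

yes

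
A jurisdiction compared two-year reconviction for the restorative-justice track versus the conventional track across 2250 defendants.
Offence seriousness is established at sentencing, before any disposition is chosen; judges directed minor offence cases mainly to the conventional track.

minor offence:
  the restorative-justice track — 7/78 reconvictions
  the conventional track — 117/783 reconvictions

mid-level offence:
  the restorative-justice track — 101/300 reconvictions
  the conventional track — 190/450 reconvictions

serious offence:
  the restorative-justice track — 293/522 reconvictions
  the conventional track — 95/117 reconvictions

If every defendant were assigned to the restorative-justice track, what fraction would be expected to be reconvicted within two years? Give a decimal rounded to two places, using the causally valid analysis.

0.31

Offence seriousness satisfies the back-door criterion: it is not a descendant of the disposition, and it blocks the spurious path from disposition to outcome. Adjusting for it (i.e., using the within-offence seriousness rates) gives the causal effect.
Standardising the restorative-justice track to the population offence seriousness mix: 0.383·7/78 + 0.333·101/300 + 0.284·293/522 = 0.306.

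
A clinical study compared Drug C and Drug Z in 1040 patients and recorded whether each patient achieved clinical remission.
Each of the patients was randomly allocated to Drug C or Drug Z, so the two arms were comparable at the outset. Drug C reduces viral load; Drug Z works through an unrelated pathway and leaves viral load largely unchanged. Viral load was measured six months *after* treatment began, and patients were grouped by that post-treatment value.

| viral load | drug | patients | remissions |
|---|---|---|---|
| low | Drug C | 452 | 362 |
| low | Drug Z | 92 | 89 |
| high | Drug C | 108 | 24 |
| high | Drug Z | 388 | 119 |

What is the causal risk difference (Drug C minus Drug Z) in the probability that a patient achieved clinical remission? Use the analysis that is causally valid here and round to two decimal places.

Viral load is recorded after the drug and is itself shifted by it — it sits on the causal path from drug to outcome. Conditioning on a mediator would strip out part of the effect we want; the pooled comparison gives the total causal effect.
The causal difference is the pooled difference: 0.689 − 0.433 = +0.256.

+0.26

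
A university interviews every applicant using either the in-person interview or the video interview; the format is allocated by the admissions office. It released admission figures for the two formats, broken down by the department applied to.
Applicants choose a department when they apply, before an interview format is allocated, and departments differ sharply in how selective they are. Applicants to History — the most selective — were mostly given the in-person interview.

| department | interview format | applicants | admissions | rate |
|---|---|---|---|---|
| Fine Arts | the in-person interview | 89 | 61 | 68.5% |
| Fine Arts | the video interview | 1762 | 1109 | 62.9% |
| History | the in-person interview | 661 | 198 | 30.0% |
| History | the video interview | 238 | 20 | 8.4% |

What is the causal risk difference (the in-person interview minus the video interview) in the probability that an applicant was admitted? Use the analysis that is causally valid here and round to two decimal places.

+0.11

Within every department level the in-person interview has the higher rate, yet pooled the video interview does — Simpson's reversal.
The imbalance in department arose from how applicants were allocated, not from anything the interview format did; and department independently affects the outcome. The pooled gap is confounded — condition on department.
Adjusting over the population distribution of department: 0.673·(0.685−0.629) + 0.327·(0.300−0.084) = +0.108.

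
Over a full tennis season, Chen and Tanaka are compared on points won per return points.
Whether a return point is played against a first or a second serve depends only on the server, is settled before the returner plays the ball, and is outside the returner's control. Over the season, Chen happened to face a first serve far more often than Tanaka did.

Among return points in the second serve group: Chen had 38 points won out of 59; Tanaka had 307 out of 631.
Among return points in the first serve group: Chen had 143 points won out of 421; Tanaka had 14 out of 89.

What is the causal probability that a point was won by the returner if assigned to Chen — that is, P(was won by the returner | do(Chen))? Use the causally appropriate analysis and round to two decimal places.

The serve type-specific comparison favours Chen throughout, but the pooled figures favour Tanaka. The question is whether to condition on serve type.
Serve type is set before the player has any effect — it is not caused by the player — and it independently drives the outcome. That makes it a confounder, so the causal comparison is within serve type levels.
Standardising Chen to the population serve type mix: 0.575·38/59 + 0.425·143/421 = 0.515.

0.51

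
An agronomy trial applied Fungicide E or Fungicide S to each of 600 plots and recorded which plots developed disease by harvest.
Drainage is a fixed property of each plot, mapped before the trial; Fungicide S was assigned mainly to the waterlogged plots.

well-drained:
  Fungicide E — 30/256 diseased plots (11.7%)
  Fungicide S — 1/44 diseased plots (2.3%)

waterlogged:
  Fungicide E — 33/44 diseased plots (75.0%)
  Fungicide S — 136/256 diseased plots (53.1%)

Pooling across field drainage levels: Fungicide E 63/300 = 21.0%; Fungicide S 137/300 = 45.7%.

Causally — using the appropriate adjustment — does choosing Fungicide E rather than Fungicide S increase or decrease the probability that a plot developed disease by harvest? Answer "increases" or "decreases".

increases

Within every field drainage level Fungicide S has the lower rate, yet pooled Fungicide E does — Simpson's reversal.
The imbalance in field drainage arose from how plots were allocated, not from anything the fungicide did; and field drainage independently affects the outcome. The pooled gap is confounded — condition on field drainage.
Within each level — well-drained: 11.7% vs 2.3%; waterlogged: 75.0% vs 53.1% — Fungicide S is lower every time.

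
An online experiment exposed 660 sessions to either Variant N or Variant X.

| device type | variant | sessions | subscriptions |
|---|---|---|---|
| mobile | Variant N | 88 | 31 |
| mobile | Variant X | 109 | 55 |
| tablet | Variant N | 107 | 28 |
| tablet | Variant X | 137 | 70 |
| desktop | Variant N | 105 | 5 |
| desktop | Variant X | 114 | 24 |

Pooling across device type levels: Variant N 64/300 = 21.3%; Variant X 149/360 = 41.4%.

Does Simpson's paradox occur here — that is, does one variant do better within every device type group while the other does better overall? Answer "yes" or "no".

Within each device type level (mobile 35.2% vs 50.5%; tablet 26.2% vs 51.1%; desktop 4.8% vs 21.1%), Variant X has the higher rate every time. Pooled: 21.3% vs 41.4% — Variant X has the higher rate overall. They agree.

no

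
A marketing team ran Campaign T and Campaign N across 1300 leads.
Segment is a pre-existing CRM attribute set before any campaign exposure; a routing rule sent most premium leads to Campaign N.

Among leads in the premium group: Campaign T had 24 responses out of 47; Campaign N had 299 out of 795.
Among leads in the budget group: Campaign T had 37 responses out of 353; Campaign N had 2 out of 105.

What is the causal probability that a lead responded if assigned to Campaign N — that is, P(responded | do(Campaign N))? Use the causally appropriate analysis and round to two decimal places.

0.25

Campaign T is higher inside every customer segment stratum but Campaign N is higher in aggregate. Whether to stratify depends on how customer segment relates to the campaign.
Since customer segment is a pre-existing factor (not a product of the campaign) and it affects the outcome on its own, it is a confounder. The stratified rates, not the pooled rate, identify the causal effect.
Standardising Campaign N to the population customer segment mix: 0.648·299/795 + 0.352·2/105 = 0.250.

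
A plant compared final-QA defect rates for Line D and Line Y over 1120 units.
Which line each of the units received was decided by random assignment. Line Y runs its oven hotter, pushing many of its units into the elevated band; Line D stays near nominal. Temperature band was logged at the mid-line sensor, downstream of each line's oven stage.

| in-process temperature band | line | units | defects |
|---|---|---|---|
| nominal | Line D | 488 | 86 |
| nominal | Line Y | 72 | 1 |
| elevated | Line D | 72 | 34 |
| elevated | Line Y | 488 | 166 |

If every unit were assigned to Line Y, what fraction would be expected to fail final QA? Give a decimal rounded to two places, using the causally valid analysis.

Within every in-process temperature band level Line Y has the lower rate, yet pooled Line D does — Simpson's reversal.
In-process temperature band is recorded after the line and is itself shifted by it — it sits on the causal path from line to outcome. Conditioning on a mediator would strip out part of the effect we want; the pooled comparison gives the total causal effect.
So P(outcome | do(Line Y)) is just the pooled rate for Line Y: 167/560 = 0.298.

0.30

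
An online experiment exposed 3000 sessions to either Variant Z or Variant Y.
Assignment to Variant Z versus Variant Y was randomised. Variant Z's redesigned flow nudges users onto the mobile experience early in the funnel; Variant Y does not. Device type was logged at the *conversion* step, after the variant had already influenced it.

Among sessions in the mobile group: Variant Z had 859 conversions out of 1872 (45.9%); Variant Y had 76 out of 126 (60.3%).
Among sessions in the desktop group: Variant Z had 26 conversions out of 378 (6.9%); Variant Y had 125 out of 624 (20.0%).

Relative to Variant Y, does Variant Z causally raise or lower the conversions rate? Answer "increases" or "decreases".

increases

Device type here is a post-treatment variable shaped by the variant; conditioning on it would introduce bias rather than remove it. The overall comparison is the causal one.
Pooled: Variant Z 39.3% vs Variant Y 26.8%; Variant Z is higher overall.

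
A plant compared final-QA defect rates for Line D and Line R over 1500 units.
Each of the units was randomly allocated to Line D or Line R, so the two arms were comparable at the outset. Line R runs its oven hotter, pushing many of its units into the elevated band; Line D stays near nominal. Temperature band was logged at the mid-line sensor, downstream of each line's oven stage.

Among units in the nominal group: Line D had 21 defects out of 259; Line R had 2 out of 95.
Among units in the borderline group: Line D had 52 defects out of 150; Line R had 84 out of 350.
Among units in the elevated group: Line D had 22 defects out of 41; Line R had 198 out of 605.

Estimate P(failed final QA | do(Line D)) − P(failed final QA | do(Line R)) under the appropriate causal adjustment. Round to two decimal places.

-0.06

In-process temperature band lies on the pathway line → in-process temperature band → outcome, so adjusting for it blocks the indirect effect. For the total causal effect of line, use the unadjusted pooled rates.
The causal difference is the pooled difference: 0.211 − 0.270 = -0.059.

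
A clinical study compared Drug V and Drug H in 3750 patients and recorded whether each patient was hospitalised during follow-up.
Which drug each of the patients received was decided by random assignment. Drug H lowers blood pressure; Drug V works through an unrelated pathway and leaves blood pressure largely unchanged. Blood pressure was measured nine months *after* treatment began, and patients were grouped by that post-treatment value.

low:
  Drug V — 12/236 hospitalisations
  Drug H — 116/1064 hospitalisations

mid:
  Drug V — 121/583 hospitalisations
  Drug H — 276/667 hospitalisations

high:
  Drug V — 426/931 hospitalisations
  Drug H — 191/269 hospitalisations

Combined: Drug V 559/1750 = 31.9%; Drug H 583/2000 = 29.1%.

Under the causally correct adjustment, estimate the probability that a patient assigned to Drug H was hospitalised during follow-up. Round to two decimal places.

0.29

Blood pressure is downstream of the drug. One should not condition on a consequence of treatment, so the overall rates are the right comparison.
So P(outcome | do(Drug H)) is just the pooled rate for Drug H: 583/2000 = 0.291.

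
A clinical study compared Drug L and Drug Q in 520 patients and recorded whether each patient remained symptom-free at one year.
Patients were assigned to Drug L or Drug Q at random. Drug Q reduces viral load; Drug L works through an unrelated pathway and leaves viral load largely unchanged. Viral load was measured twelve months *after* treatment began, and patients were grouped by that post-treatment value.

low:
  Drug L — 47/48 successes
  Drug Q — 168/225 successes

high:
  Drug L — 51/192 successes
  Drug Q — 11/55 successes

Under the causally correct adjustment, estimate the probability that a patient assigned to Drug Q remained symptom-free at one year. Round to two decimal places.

The stratified and pooled comparisons disagree (Drug L wins within each viral load; Drug Q wins overall), so the answer turns on the causal role of viral load.
Viral load is downstream of the drug. One should not condition on a consequence of treatment, so the overall rates are the right comparison.
So P(outcome | do(Drug Q)) is just the pooled rate for Drug Q: 179/280 = 0.639.

0.64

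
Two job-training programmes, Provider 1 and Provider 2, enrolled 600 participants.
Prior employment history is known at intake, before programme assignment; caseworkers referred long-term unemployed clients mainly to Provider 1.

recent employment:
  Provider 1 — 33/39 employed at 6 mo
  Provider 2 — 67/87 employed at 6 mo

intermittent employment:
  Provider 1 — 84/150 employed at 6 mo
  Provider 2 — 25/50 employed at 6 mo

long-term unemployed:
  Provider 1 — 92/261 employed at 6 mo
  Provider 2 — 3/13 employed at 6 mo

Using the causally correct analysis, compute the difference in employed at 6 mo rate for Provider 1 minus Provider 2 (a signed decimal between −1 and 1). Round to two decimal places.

+0.09

Prior employment history satisfies the back-door criterion: it is not a descendant of the programme, and it blocks the spurious path from programme to outcome. Adjusting for it (i.e., using the within-prior employment history rates) gives the causal effect.
Adjusting over the population distribution of prior employment history: 0.210·(0.846−0.770) + 0.333·(0.560−0.500) + 0.457·(0.352−0.231) = +0.092.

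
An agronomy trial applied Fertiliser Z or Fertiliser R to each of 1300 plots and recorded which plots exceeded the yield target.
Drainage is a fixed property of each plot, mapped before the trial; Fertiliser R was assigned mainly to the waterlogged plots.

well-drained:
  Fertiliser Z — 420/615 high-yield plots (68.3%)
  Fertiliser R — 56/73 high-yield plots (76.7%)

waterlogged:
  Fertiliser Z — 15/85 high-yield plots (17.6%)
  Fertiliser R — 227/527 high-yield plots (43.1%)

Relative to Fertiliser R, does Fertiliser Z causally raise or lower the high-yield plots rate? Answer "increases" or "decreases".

decreases

Within every field drainage level Fertiliser R has the higher rate, yet pooled Fertiliser Z does — Simpson's reversal.
Field drainage satisfies the back-door criterion: it is not a descendant of the fertiliser, and it blocks the spurious path from fertiliser to outcome. Adjusting for it (i.e., using the within-field drainage rates) gives the causal effect.
Within each level — well-drained: 68.3% vs 76.7%; waterlogged: 17.6% vs 43.1% — Fertiliser R is higher every time.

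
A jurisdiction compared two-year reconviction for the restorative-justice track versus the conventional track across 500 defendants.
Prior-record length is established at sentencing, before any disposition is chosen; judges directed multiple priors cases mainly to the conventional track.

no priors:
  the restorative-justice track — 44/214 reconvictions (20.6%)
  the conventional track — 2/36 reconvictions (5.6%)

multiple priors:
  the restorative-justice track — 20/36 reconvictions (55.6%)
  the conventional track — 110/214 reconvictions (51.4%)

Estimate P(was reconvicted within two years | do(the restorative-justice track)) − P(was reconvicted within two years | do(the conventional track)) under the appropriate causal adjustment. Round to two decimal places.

+0.10

Nothing the disposition does changes prior-record length; the imbalance is an allocation artefact. With prior-record length also predicting the outcome, the pooled figure is confounded, and the within-stratum comparison is the causal one.
Adjusting over the population distribution of prior-record length: 0.500·(0.206−0.056) + 0.500·(0.556−0.514) = +0.096.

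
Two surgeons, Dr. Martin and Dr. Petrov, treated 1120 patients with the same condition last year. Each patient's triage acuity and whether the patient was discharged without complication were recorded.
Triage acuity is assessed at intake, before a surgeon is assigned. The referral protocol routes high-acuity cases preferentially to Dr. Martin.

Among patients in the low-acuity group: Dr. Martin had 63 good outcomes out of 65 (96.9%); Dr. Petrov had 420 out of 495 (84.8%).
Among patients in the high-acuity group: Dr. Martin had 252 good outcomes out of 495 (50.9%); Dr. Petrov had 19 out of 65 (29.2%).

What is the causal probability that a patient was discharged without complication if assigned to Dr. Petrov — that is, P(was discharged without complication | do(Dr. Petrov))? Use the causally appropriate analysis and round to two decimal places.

0.57

Within every triage acuity level Dr. Martin has the higher rate, yet pooled Dr. Petrov does — Simpson's reversal.
Triage acuity is set before the surgeon has any effect — it is not caused by the surgeon — and it independently drives the outcome. That makes it a confounder, so the causal comparison is within triage acuity levels.
Standardising Dr. Petrov to the population triage acuity mix: 0.500·420/495 + 0.500·19/65 = 0.570.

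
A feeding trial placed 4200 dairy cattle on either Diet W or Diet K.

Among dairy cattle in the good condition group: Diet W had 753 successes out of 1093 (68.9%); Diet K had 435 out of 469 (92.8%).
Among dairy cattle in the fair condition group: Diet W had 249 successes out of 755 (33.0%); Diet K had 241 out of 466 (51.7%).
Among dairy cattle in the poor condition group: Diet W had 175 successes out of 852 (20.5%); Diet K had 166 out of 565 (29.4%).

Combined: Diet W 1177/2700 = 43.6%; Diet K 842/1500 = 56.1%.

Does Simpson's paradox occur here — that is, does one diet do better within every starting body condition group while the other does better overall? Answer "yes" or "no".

no

Within each starting body condition level (good condition 68.9% vs 92.8%; fair condition 33.0% vs 51.7%; poor condition 20.5% vs 29.4%), Diet K has the higher rate every time. Pooled: 43.6% vs 56.1% — Diet K has the higher rate overall. They agree.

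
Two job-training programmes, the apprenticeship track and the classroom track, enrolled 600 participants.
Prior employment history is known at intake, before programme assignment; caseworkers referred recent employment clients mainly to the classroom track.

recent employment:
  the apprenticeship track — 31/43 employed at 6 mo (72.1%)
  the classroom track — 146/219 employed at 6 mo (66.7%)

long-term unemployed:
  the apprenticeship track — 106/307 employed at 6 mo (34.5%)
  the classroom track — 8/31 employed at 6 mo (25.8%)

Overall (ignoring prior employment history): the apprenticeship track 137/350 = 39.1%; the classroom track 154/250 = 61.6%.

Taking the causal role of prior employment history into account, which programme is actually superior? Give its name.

The stratified and pooled comparisons disagree (the apprenticeship track wins within each prior employment history; the classroom track wins overall), so the answer turns on the causal role of prior employment history.
Prior employment history is set before the programme has any effect — it is not caused by the programme — and it independently drives the outcome. That makes it a confounder, so the causal comparison is within prior employment history levels.
Within each level — recent employment: 72.1% vs 66.7%; long-term unemployed: 34.5% vs 25.8% — the apprenticeship track is higher every time.

the apprenticeship track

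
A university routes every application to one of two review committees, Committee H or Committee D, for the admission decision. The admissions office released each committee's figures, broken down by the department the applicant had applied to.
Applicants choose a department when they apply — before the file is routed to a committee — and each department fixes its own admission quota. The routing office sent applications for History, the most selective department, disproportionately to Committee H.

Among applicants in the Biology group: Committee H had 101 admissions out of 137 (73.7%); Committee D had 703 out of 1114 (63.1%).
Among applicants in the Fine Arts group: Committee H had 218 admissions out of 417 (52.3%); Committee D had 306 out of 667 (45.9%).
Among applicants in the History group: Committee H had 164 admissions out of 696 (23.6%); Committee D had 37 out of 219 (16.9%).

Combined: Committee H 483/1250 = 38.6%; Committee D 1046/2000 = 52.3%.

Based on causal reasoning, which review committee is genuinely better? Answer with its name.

Committee H

Within every department level Committee H has the higher rate, yet pooled Committee D does — Simpson's reversal.
Here department is a common cause — it drives both which review committee a case falls under and the outcome. The crude comparison mixes populations; the stratum-specific rates are the causally relevant ones.
Within each level — Biology: 73.7% vs 63.1%; Fine Arts: 52.3% vs 45.9%; History: 23.6% vs 16.9% — Committee H is higher every time.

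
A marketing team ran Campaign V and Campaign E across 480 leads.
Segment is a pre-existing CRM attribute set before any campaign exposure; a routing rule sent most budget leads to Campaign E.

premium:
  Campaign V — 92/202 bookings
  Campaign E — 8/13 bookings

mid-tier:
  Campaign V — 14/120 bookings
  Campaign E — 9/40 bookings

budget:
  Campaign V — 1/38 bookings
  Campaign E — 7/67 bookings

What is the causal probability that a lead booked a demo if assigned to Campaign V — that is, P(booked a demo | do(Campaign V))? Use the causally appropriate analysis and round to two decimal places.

0.25

The customer segment-specific comparison favours Campaign E throughout, but the pooled figures favour Campaign V. The question is whether to condition on customer segment.
Customer segment differs across campaigns for reasons unrelated to any effect of the campaign itself, and it separately predicts the outcome — a classic confounder. We must compare within customer segment levels.
Standardising Campaign V to the population customer segment mix: 0.448·92/202 + 0.333·14/120 + 0.219·1/38 = 0.249.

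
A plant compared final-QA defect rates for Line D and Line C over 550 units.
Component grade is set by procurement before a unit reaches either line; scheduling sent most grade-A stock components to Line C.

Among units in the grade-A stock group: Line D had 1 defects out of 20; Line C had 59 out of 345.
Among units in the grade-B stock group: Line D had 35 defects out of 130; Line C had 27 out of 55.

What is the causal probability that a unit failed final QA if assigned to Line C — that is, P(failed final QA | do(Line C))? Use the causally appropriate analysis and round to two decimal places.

Component grade is set before the line has any effect — it is not caused by the line — and it independently drives the outcome. That makes it a confounder, so the causal comparison is within component grade levels.
Standardising Line C to the population component grade mix: 0.664·59/345 + 0.336·27/55 = 0.279.

0.28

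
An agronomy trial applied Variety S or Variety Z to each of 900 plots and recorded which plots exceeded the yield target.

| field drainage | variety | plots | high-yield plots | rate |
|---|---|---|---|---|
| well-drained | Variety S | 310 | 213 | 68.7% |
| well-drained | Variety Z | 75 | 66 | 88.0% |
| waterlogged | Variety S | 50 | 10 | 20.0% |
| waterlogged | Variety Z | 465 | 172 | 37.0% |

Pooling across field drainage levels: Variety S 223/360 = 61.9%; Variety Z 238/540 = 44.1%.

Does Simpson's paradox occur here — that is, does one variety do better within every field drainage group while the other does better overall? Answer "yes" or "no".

yes

Within each field drainage level (well-drained 68.7% vs 88.0%; waterlogged 20.0% vs 37.0%), Variety Z has the higher rate every time. Pooled: 61.9% vs 44.1% — Variety S has the higher rate overall. The two comparisons disagree.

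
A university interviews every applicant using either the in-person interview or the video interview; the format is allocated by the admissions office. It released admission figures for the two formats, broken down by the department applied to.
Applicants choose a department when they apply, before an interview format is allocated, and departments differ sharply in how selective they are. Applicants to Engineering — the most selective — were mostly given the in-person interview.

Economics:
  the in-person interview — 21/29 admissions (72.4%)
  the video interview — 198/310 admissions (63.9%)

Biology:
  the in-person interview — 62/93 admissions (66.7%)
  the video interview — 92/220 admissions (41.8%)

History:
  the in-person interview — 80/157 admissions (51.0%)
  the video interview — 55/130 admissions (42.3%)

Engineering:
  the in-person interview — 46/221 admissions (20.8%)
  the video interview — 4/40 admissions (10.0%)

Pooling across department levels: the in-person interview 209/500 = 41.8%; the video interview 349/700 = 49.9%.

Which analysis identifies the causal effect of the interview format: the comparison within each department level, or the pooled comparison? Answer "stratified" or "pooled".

stratified

the in-person interview is higher inside every department stratum but the video interview is higher in aggregate. Whether to stratify depends on how department relates to the interview format.
Since department is a pre-existing factor (not a product of the interview format) and it affects the outcome on its own, it is a confounder. The stratified rates, not the pooled rate, identify the causal effect.
Within each level — Economics: 72.4% vs 63.9%; Biology: 66.7% vs 41.8%; History: 51.0% vs 42.3%; Engineering: 20.8% vs 10.0% — the in-person interview is higher every time.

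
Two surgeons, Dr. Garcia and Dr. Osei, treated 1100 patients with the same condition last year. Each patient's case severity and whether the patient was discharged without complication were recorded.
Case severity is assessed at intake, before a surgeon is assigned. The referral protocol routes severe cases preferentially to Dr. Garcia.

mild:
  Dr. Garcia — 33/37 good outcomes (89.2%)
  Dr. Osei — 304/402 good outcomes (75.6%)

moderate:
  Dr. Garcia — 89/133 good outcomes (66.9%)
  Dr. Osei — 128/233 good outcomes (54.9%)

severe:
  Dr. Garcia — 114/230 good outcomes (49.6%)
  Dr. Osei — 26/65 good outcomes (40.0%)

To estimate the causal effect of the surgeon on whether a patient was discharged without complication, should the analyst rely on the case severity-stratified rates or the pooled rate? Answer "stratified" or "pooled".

stratified

Case severity differs across surgeons for reasons unrelated to any effect of the surgeon itself, and it separately predicts the outcome — a classic confounder. We must compare within case severity levels.
Within each level — mild: 89.2% vs 75.6%; moderate: 66.9% vs 54.9%; severe: 49.6% vs 40.0% — Dr. Garcia is higher every time.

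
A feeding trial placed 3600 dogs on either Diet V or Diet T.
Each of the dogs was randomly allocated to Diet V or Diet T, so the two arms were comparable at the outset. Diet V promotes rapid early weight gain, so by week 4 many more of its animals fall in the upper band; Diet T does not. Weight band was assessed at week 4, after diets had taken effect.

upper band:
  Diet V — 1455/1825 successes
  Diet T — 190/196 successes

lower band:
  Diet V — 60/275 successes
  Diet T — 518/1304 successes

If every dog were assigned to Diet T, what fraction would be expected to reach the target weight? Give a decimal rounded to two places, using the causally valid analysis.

0.47

Week-4 weight band is recorded after the diet and is itself shifted by it — it sits on the causal path from diet to outcome. Conditioning on a mediator would strip out part of the effect we want; the pooled comparison gives the total causal effect.
So P(outcome | do(Diet T)) is just the pooled rate for Diet T: 708/1500 = 0.472.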